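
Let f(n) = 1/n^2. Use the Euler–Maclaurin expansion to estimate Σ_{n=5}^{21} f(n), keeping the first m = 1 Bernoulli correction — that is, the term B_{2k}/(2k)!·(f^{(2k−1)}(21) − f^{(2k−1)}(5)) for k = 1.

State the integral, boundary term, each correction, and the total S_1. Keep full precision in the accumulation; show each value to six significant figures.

S_1 ≈ 0.174830

∫_5^21 1/x^2 dx evaluates to 0.152381.
Endpoint term: (f(5) + f(21))/2 = (0.0400000 + 0.00226757)/2 = 0.0211338.
Integral + boundary = 0.173515.
Order-1 term: 1/12 · (-0.000215959 − (-0.0160000)) = 0.00131534.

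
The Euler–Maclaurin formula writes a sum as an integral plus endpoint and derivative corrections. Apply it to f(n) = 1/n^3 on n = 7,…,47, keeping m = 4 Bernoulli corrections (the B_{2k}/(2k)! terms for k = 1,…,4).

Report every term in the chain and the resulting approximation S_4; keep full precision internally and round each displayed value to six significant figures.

The integral term ∫_7^47 1/x^3 dx = 0.00997773.
Endpoint term: (f(7) + f(47))/2 = (0.00291545 + 9.63178e-06)/2 = 0.00146254.
Running total after boundary: 0.0114403.
Order-1 term: 1/12 · (-6.14794e-07 − (-0.00124948)) = 0.000104072.
After k=1: 0.0115443.
Order-2 term: −1/720 · (-5.56627e-09 − (-0.000509992)) = -7.08314e-07.
After k=2: 0.0115436.
Order-3 term: 1/30240 · (-1.05832e-10 − (-0.000437136)) = 1.44555e-08.
After k=3: 0.0115437.
Order-4 term: −1/1209600 · (-3.44949e-12 − (-0.000642322)) = -5.31020e-10.

S_4 ≈ 0.0115437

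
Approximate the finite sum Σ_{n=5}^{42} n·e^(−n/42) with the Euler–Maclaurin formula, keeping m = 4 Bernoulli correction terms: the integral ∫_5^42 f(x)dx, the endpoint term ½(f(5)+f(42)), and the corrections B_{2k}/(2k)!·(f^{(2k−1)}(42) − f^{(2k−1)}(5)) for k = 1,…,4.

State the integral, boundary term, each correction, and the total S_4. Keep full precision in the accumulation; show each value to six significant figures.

∫_5^42 x·e^(−x/42) dx evaluates to 454.570.
Endpoint term: (f(5) + f(42))/2 = (4.43883 + 15.4509)/2 = 9.94488.
Running total after boundary: 464.515.
Correction k=1: B_{2}/2! · (f^{(1)}(42) − f^{(1)}(5)) = 1/12 · (0.00000 − 0.782079) = -0.0651733.
Partial sum through k=1: 464.450.
Correction k=2: B_{4}/4! · (f^{(3)}(42) − f^{(3)}(5)) = −1/720 · (0.000417097 − 0.00144989) = 1.43444e-06.
Partial sum through k=2: 464.450.
Correction k=3: B_{6}/6! · (f^{(5)}(42) − f^{(5)}(5)) = 1/30240 · (4.72899e-07 − 1.39253e-06) = -3.04112e-11.
Partial sum through k=3: 464.450.
Correction k=4: B_{8}/8! · (f^{(7)}(42) − f^{(7)}(5)) = −1/1209600 · (4.02125e-10 − 1.11289e-09) = 5.87601e-16.

S_4 ≈ 464.450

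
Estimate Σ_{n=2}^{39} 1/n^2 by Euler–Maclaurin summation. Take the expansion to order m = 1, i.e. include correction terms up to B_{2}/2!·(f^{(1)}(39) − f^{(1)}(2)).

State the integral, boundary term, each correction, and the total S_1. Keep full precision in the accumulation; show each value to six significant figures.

∫_2^39 1/x^2 dx evaluates to 0.474359.
Endpoint term: (f(2) + f(39))/2 = (0.250000 + 0.000657462)/2 = 0.125329.
Integral + boundary = 0.599688.
Correction k=1: B_{2}/2! · (f^{(1)}(39) − f^{(1)}(2)) = 1/12 · (-3.37160e-05 − (-0.250000)) = 0.0208305.

S_1 ≈ 0.620518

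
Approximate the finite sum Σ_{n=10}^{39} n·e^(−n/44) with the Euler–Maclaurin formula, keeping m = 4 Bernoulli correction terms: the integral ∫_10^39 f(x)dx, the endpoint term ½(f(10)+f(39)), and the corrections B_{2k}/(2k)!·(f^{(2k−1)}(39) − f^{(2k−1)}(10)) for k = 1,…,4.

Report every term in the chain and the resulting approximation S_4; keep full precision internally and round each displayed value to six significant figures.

S_4 ≈ 399.762

∫_10^39 x·e^(−x/44) dx evaluates to 387.789.
½[f(10) + f(39)] = ½[7.96703 + 16.0739] = 12.0205.
So far: 399.810.
Order-1 term: 1/12 · (0.0468354 − 0.615634) = -0.0473999.
After k=1: 399.762.
Order-2 term: −1/720 · (0.000449968 − 0.00114103) = 9.59813e-07.
After k=2: 399.762.
Order-3 term: 1/30240 · (4.52348e-07 − 1.01450e-06) = -1.85897e-11.
After k=3: 399.762.
Order-4 term: −1/1209600 · (3.47249e-10 − 7.43608e-10) = 3.27678e-16.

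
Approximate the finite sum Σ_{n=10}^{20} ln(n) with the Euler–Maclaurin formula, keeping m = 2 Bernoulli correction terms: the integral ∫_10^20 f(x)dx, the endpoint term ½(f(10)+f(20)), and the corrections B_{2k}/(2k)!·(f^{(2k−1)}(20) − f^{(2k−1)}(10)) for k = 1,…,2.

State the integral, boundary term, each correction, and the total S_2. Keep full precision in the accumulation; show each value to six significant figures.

S_2 ≈ 29.5338

Integral: ∫_10^20 ln(x) dx = 26.8888.
Endpoint term: (f(10) + f(20))/2 = (2.30259 + 2.99573)/2 = 2.64916.
Integral + boundary = 29.5380.
Order-1 term: 1/12 · (0.0500000 − 0.100000) = -0.00416667.
Partial sum through k=1: 29.5338.
Order-2 term: −1/720 · (0.000250000 − 0.00200000) = 2.43056e-06.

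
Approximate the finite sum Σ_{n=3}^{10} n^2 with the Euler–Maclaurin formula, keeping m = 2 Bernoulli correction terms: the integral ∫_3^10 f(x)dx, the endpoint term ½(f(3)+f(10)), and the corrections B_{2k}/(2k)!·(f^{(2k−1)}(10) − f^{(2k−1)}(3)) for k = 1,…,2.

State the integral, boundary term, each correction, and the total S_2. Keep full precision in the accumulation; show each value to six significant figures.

S_2 ≈ 380.000

∫_3^10 x^2 dx evaluates to 324.333.
Endpoint term: (f(3) + f(10))/2 = (9.00000 + 100.000)/2 = 54.5000.
So far: 378.833.
Order-1 term: 1/12 · (20.0000 − 6.00000) = 1.16667.
After k=1: 380.000.
Order-2 term: −1/720 · (0.00000 − 0.00000) = 0.00000.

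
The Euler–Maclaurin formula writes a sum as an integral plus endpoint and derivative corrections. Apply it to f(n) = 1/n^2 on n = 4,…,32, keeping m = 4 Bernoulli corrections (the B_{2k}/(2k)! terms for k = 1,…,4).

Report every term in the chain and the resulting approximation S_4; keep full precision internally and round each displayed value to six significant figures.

∫_4^32 1/x^2 dx evaluates to 0.218750.
½[f(4) + f(32)] = ½[0.0625000 + 0.000976562] = 0.0317383.
Running total after boundary: 0.250488.
Correction k=1: B_{2}/2! · (f^{(1)}(32) − f^{(1)}(4)) = 1/12 · (-6.10352e-05 − (-0.0312500)) = 0.00259908.
Partial sum through k=1: 0.253087.
Correction k=2: B_{4}/4! · (f^{(3)}(32) − f^{(3)}(4)) = −1/720 · (-7.15256e-07 − (-0.0234375)) = -3.25511e-05.
Partial sum through k=2: 0.253055.
Correction k=3: B_{6}/6! · (f^{(5)}(32) − f^{(5)}(4)) = 1/30240 · (-2.09548e-08 − (-0.0439453)) = 1.45322e-06.
Partial sum through k=3: 0.253056.
Correction k=4: B_{8}/8! · (f^{(7)}(32) − f^{(7)}(4)) = −1/1209600 · (-1.14596e-09 − (-0.153809)) = -1.27157e-07.

S_4 ≈ 0.253056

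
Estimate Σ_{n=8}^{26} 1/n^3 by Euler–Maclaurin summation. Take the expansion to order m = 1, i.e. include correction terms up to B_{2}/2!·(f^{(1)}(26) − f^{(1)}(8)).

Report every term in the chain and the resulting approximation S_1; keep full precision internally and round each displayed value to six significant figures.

S_1 ≈ 0.00813835

Integral: ∫_8^26 1/x^3 dx = 0.00707286.
Endpoint term: (f(8) + f(26))/2 = (0.00195312 + 5.68958e-05)/2 = 0.00100501.
Integral + boundary = 0.00807787.
Correction k=1: B_{2}/2! · (f^{(1)}(26) − f^{(1)}(8)) = 1/12 · (-6.56490e-06 − (-0.000732422)) = 6.04881e-05.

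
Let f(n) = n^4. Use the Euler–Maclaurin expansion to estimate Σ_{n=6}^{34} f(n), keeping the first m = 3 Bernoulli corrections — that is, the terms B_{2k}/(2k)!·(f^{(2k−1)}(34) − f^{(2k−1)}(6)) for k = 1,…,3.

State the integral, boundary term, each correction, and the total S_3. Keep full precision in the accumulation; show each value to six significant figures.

S_3 ≈ 9.76737e+06

∫_6^34 x^4 dx evaluates to 9.08553e+06.
½[f(6) + f(34)] = ½[1296.00 + 1.33634e+06] = 668816.
So far: 9.75435e+06.
Order-1 term: 1/12 · (157216 − 864.000) = 13029.3.
After k=1: 9.76737e+06.
Order-2 term: −1/720 · (816.000 − 144.000) = -0.933333.
After k=2: 9.76737e+06.
Order-3 term: 1/30240 · (0.00000 − 0.00000) = 0.00000.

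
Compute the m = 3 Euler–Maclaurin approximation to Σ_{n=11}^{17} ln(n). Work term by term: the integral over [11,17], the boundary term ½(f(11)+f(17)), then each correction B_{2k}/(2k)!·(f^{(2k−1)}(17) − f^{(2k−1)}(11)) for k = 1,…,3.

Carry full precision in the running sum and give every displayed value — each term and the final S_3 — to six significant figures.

The integral term ∫_11^17 ln(x) dx = 15.7878.
Endpoint term: (f(11) + f(17))/2 = (2.39790 + 2.83321)/2 = 2.61555.
So far: 18.4033.
Order-1 term: 1/12 · (0.0588235 − 0.0909091) = -0.00267380.
Partial sum through k=1: 18.4007.
Order-2 term: −1/720 · (0.000407083 − 0.00150263) = 1.52159e-06.
Partial sum through k=2: 18.4007.
Order-3 term: 1/30240 · (1.69031e-05 − 0.000149021) = -4.36898e-09.

S_3 ≈ 18.4007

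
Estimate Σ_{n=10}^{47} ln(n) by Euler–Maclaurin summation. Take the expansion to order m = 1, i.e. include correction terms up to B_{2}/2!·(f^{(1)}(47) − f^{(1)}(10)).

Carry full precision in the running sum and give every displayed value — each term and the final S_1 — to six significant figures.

S_1 ≈ 124.001

∫_10^47 ln(x) dx evaluates to 120.931.
½[f(10) + f(47)] = ½[2.30259 + 3.85015] = 3.07637.
Running total after boundary: 124.007.
k=1: B_{2}/(2)! × [f^{(1)}(47) − f^{(1)}(10)] = 1/12 × (0.0212766 − 0.100000) = -0.00656028.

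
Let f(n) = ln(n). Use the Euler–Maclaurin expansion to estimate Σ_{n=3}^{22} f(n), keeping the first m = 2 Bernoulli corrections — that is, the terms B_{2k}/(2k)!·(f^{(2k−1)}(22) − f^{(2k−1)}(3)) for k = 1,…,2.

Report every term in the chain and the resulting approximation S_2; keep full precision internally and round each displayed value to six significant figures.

The integral term ∫_3^22 ln(x) dx = 45.7071.
Endpoint term: (f(3) + f(22))/2 = (1.09861 + 3.09104)/2 = 2.09483.
So far: 47.8019.
Correction k=1: B_{2}/2! · (f^{(1)}(22) − f^{(1)}(3)) = 1/12 · (0.0454545 − 0.333333) = -0.0239899.
Partial sum through k=1: 47.7779.
Correction k=2: B_{4}/4! · (f^{(3)}(22) − f^{(3)}(3)) = −1/720 · (0.000187829 − 0.0740741) = 0.000102620.

S_2 ≈ 47.7780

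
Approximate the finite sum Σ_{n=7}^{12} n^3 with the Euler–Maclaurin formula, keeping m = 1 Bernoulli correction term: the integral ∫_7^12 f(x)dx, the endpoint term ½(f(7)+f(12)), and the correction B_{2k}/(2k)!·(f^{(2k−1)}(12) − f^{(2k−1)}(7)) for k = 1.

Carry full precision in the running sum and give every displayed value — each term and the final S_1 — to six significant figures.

S_1 ≈ 5643.00

The integral term ∫_7^12 x^3 dx = 4583.75.
Endpoint term: (f(7) + f(12))/2 = (343.000 + 1728.00)/2 = 1035.50.
So far: 5619.25.
Order-1 term: 1/12 · (432.000 − 147.000) = 23.7500.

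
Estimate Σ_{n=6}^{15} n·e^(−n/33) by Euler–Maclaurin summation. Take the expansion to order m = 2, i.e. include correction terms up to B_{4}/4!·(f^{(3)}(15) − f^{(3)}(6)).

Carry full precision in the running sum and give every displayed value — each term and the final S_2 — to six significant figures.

The integral term ∫_6^15 x·e^(−x/33) dx = 67.6175.
Endpoint term: (f(6) + f(15))/2 = (5.00252 + 9.52105)/2 = 7.26178.
So far: 74.8793.
Correction k=1: B_{2}/2! · (f^{(1)}(15) − f^{(1)}(6)) = 1/12 · (0.346220 − 0.682161) = -0.0279951.
Running total after k=1: 74.8513.
Correction k=2: B_{4}/4! · (f^{(3)}(15) − f^{(3)}(6)) = −1/720 · (0.00148365 − 0.00215764) = 9.36097e-07.

S_2 ≈ 74.8513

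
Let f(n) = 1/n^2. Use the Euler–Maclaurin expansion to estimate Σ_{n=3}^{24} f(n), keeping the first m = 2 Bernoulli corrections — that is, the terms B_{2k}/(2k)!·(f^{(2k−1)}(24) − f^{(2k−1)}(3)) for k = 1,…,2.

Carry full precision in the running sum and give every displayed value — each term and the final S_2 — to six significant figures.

S_2 ≈ 0.354114

The integral term ∫_3^24 1/x^2 dx = 0.291667.
Boundary: ½(f(3) + f(24)) = ½(0.111111 + 0.00173611) = 0.0564236.
So far: 0.348090.
Correction k=1: B_{2}/2! · (f^{(1)}(24) − f^{(1)}(3)) = 1/12 · (-0.000144676 − (-0.0740741)) = 0.00616078.
Partial sum through k=1: 0.354251.
Correction k=2: B_{4}/4! · (f^{(3)}(24) − f^{(3)}(3)) = −1/720 · (-3.01408e-06 − (-0.0987654)) = -0.000137170.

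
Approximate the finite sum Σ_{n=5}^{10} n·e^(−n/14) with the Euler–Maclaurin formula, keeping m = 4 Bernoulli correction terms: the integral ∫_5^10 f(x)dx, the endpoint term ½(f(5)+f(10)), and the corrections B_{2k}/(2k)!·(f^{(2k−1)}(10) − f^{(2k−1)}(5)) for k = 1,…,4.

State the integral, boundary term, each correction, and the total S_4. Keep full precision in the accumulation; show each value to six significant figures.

S_4 ≈ 25.7980

Integral: ∫_5^10 x·e^(−x/14) dx = 21.6269.
Boundary: ½(f(5) + f(10)) = ½(3.49836 + 4.89542) = 4.19689.
Running total after boundary: 25.8238.
Correction k=1: B_{2}/2! · (f^{(1)}(10) − f^{(1)}(5)) = 1/12 · (0.139869 − 0.449789) = -0.0258267.
Running total after k=1: 25.7980.
Correction k=2: B_{4}/4! · (f^{(3)}(10) − f^{(3)}(5)) = −1/720 · (0.00570894 − 0.00943436) = 5.17419e-06.
Running total after k=2: 25.7980.
Correction k=3: B_{6}/6! · (f^{(5)}(10) − f^{(5)}(5)) = 1/30240 · (5.46136e-05 − 8.45606e-05) = -9.90311e-10.
Running total after k=3: 25.7980.
Correction k=4: B_{8}/8! · (f^{(7)}(10) − f^{(7)}(5)) = −1/1209600 · (4.08673e-07 − 6.17279e-07) = 1.72459e-13.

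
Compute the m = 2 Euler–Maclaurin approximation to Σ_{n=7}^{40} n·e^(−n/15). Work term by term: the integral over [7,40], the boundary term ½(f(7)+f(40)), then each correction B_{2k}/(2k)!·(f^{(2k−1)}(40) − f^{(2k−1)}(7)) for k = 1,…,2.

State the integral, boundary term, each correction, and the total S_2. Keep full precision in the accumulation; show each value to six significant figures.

∫_7^40 x·e^(−x/15) dx evaluates to 149.616.
½[f(7) + f(40)] = ½[4.38962 + 2.77934] = 3.58448.
Running total after boundary: 153.200.
k=1: B_{2}/(2)! × [f^{(1)}(40) − f^{(1)}(7)] = 1/12 × (-0.115806 − 0.334448) = -0.0375211.
Partial sum through k=1: 153.163.
k=2: B_{4}/(4)! × [f^{(3)}(40) − f^{(3)}(7)] = −1/720 × (0.000102938 − 0.00706056) = 9.66336e-06.

S_2 ≈ 153.163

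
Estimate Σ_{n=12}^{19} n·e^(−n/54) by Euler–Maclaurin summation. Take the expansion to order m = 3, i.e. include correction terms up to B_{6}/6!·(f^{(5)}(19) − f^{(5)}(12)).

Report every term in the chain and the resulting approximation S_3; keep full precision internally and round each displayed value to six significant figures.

S_3 ≈ 92.5598

∫_12^19 x·e^(−x/54) dx evaluates to 81.0871.
½[f(12) + f(19)] = ½[9.60885 + 13.3643] = 11.4866.
Integral + boundary = 92.5737.
k=1: B_{2}/(2)! × [f^{(1)}(19) − f^{(1)}(12)] = 1/12 × (0.455897 − 0.622796) = -0.0139082.
Partial sum through k=1: 92.5598.
k=2: B_{4}/(4)! × [f^{(3)}(19) − f^{(3)}(12)] = −1/720 × (0.000638774 − 0.000762781) = 1.72232e-07.
Partial sum through k=2: 92.5598.
k=3: B_{6}/(6)! × [f^{(5)}(19) − f^{(5)}(12)] = 1/30240 × (3.84501e-07 − 4.49926e-07) = -2.16352e-12.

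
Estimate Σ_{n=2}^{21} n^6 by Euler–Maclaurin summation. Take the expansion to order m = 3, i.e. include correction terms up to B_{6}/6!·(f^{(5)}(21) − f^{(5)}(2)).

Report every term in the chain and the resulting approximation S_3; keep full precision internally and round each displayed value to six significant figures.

∫_2^21 x^6 dx evaluates to 2.57298e+08.
Endpoint term: (f(2) + f(21))/2 = (64.0000 + 8.57661e+07)/2 = 4.28831e+07.
Running total after boundary: 3.00181e+08.
k=1: B_{2}/(2)! × [f^{(1)}(21) − f^{(1)}(2)] = 1/12 × (2.45046e+07 − 192.000) = 2.04203e+06.
Running total after k=1: 3.02223e+08.
k=2: B_{4}/(4)! × [f^{(3)}(21) − f^{(3)}(2)] = −1/720 × (1.11132e+06 − 960.000) = -1542.17.
Running total after k=2: 3.02222e+08.
k=3: B_{6}/(6)! × [f^{(5)}(21) − f^{(5)}(2)] = 1/30240 × (15120.0 − 1440.00) = 0.452381.

S_3 ≈ 3.02222e+08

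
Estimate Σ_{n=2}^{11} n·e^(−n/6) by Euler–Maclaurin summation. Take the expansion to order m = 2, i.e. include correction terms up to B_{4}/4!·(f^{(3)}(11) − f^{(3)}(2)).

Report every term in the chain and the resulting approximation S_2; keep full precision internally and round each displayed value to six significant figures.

S_2 ≈ 19.6308

Integral: ∫_2^11 x·e^(−x/6) dx = 18.0858.
Boundary: ½(f(2) + f(11)) = ½(1.43306 + 1.75868) = 1.59587.
Running total after boundary: 19.6816.
Order-1 term: 1/12 · (-0.133233 − 0.477688) = -0.0509101.
After k=1: 19.6307.
Order-2 term: −1/720 · (0.00518129 − 0.0530764) = 6.65210e-05.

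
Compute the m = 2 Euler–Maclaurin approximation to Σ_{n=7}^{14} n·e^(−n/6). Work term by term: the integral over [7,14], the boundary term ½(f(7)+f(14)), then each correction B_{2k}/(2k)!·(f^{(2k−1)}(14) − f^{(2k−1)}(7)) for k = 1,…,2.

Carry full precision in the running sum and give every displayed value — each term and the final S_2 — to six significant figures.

S_2 ≈ 14.4151

The integral term ∫_7^14 x·e^(−x/6) dx = 12.6528.
½[f(7) + f(14)] = ½[2.17982 + 1.35761] = 1.76872.
Integral + boundary = 14.4215.
k=1: B_{2}/(2)! × [f^{(1)}(14) − f^{(1)}(7)] = 1/12 × (-0.129296 − (-0.0519005)) = -0.00644962.
Partial sum through k=1: 14.4151.
k=2: B_{4}/(4)! × [f^{(3)}(14) − f^{(3)}(7)] = −1/720 × (0.00179578 − 0.0158585) = 1.95316e-05.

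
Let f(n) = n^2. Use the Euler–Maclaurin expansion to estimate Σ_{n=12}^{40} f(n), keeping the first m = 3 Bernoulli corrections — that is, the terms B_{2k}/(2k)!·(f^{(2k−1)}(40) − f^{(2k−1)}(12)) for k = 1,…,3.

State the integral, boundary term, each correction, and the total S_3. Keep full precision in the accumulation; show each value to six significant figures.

S_3 ≈ 21634.0

∫_12^40 x^2 dx evaluates to 20757.3.
½[f(12) + f(40)] = ½[144.000 + 1600.00] = 872.000.
So far: 21629.3.
k=1: B_{2}/(2)! × [f^{(1)}(40) − f^{(1)}(12)] = 1/12 × (80.0000 − 24.0000) = 4.66667.
Running total after k=1: 21634.0.
k=2: B_{4}/(4)! × [f^{(3)}(40) − f^{(3)}(12)] = −1/720 × (0.00000 − 0.00000) = 0.00000.
Running total after k=2: 21634.0.
k=3: B_{6}/(6)! × [f^{(5)}(40) − f^{(5)}(12)] = 1/30240 × (0.00000 − 0.00000) = 0.00000.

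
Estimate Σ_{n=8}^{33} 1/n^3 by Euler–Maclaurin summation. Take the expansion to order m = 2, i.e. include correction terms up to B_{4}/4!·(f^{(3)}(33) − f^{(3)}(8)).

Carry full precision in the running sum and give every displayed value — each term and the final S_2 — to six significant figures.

Integral: ∫_8^33 1/x^3 dx = 0.00735336.
Boundary: ½(f(8) + f(33)) = ½(0.00195312 + 2.78265e-05) = 0.000990476.
Integral + boundary = 0.00834384.
Order-1 term: 1/12 · (-2.52968e-06 − (-0.000732422)) = 6.08243e-05.
Partial sum through k=1: 0.00840466.
Order-2 term: −1/720 · (-4.64588e-08 − (-0.000228882)) = -3.17827e-07.

S_2 ≈ 0.00840435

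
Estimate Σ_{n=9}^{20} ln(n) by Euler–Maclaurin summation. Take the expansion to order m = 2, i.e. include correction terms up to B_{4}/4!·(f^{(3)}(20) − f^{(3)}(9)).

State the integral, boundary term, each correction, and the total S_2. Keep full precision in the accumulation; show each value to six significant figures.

Integral: ∫_9^20 ln(x) dx = 29.1396.
½[f(9) + f(20)] = ½[2.19722 + 2.99573] = 2.59648.
Integral + boundary = 31.7361.
Correction k=1: B_{2}/2! · (f^{(1)}(20) − f^{(1)}(9)) = 1/12 · (0.0500000 − 0.111111) = -0.00509259.
Partial sum through k=1: 31.7310.
Correction k=2: B_{4}/4! · (f^{(3)}(20) − f^{(3)}(9)) = −1/720 · (0.000250000 − 0.00274348) = 3.46317e-06.

S_2 ≈ 31.7310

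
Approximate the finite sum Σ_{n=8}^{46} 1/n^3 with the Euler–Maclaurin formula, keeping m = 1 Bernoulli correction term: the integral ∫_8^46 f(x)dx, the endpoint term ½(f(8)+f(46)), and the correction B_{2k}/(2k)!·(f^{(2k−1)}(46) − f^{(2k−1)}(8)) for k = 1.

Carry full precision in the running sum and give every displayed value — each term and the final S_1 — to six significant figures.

Integral: ∫_8^46 1/x^3 dx = 0.00757621.
½[f(8) + f(46)] = ½[0.00195312 + 1.02737e-05] = 0.000981699.
So far: 0.00855790.
Correction k=1: B_{2}/2! · (f^{(1)}(46) − f^{(1)}(8)) = 1/12 · (-6.70023e-07 − (-0.000732422)) = 6.09793e-05.

S_1 ≈ 0.00861888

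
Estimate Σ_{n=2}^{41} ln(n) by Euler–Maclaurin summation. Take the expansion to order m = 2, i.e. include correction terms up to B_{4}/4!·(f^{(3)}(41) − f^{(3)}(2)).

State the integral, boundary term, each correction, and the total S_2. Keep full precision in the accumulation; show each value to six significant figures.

S_2 ≈ 114.034

The integral term ∫_2^41 ln(x) dx = 111.870.
Boundary: ½(f(2) + f(41)) = ½(0.693147 + 3.71357) = 2.20336.
Running total after boundary: 114.074.
k=1: B_{2}/(2)! × [f^{(1)}(41) − f^{(1)}(2)] = 1/12 × (0.0243902 − 0.500000) = -0.0396341.
After k=1: 114.034.
k=2: B_{4}/(4)! × [f^{(3)}(41) − f^{(3)}(2)] = −1/720 × (2.90187e-05 − 0.250000) = 0.000347182.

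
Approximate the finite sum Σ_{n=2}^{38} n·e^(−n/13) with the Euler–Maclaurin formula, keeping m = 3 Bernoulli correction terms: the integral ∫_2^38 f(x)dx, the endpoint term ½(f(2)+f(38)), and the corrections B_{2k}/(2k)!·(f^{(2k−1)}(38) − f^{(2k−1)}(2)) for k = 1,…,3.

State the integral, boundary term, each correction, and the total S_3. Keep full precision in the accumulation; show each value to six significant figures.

S_3 ≈ 133.356

Integral: ∫_2^38 x·e^(−x/13) dx = 131.546.
Endpoint term: (f(2) + f(38))/2 = (1.71481 + 2.04318)/2 = 1.87900.
Running total after boundary: 133.425.
Correction k=1: B_{2}/2! · (f^{(1)}(38) − f^{(1)}(2)) = 1/12 · (-0.103400 − 0.725496) = -0.0690746.
Running total after k=1: 133.356.
Correction k=2: B_{4}/4! · (f^{(3)}(38) − f^{(3)}(2)) = −1/720 · (2.44734e-05 − 0.0144397) = 2.00211e-05.
Running total after k=2: 133.356.
Correction k=3: B_{6}/6! · (f^{(5)}(38) − f^{(5)}(2)) = 1/30240 · (3.90995e-06 − 0.000145482) = -4.68162e-09.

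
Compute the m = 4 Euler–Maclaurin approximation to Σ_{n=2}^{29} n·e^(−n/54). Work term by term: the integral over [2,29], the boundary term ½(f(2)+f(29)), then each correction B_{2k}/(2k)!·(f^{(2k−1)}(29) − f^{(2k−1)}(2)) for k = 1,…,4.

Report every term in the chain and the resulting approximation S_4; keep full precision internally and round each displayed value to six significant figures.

The integral term ∫_2^29 x·e^(−x/54) dx = 294.421.
Endpoint term: (f(2) + f(29))/2 = (1.92728 + 16.9498)/2 = 9.43856.
Running total after boundary: 303.859.
k=1: B_{2}/(2)! × [f^{(1)}(29) − f^{(1)}(2)] = 1/12 × (0.270591 − 0.927950) = -0.0547799.
Running total after k=1: 303.804.
k=2: B_{4}/(4)! × [f^{(3)}(29) − f^{(3)}(2)] = −1/720 × (0.000493672 − 0.000979160) = 6.74290e-07.
Running total after k=2: 303.804.
k=3: B_{6}/(6)! × [f^{(5)}(29) − f^{(5)}(2)] = 1/30240 × (3.06772e-07 − 5.62446e-07) = -8.45483e-12.
Running total after k=3: 303.804.
k=4: B_{8}/(8)! × [f^{(7)}(29) − f^{(7)}(2)] = −1/1209600 × (1.52348e-10 − 2.70612e-10) = 9.77709e-17.

S_4 ≈ 303.804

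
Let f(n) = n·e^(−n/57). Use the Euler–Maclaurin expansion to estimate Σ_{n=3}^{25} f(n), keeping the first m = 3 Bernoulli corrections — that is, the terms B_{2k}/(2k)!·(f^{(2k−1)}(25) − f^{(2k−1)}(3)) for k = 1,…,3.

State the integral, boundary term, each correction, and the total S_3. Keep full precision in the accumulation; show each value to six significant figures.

S_3 ≈ 239.641

∫_3^25 x·e^(−x/57) dx evaluates to 230.201.
Boundary: ½(f(3) + f(25)) = ½(2.84619 + 16.1235) = 9.48486.
Integral + boundary = 239.686.
Correction k=1: B_{2}/2! · (f^{(1)}(25) − f^{(1)}(3)) = 1/12 · (0.362072 − 0.898796) = -0.0447270.
Partial sum through k=1: 239.641.
Correction k=2: B_{4}/4! · (f^{(3)}(25) − f^{(3)}(3)) = −1/720 · (0.000508450 − 0.000860651) = 4.89168e-07.
Partial sum through k=2: 239.641.
Correction k=3: B_{6}/6! · (f^{(5)}(25) − f^{(5)}(3)) = 1/30240 · (2.78688e-07 − 4.44649e-07) = -5.48811e-12.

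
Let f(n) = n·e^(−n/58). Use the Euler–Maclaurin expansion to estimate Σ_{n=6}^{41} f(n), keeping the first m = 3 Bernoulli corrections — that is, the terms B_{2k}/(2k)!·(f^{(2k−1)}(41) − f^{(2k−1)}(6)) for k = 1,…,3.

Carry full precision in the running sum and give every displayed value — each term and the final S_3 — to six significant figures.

∫_6^41 x·e^(−x/58) dx evaluates to 515.399.
Boundary: ½(f(6) + f(41)) = ½(5.41034 + 20.2201) = 12.8152.
So far: 528.214.
Correction k=1: B_{2}/2! · (f^{(1)}(41) − f^{(1)}(6)) = 1/12 · (0.144551 − 0.808441) = -0.0553242.
Running total after k=1: 528.159.
Correction k=2: B_{4}/4! · (f^{(3)}(41) − f^{(3)}(6)) = −1/720 · (0.000336176 − 0.000776423) = 6.11454e-07.
Running total after k=2: 528.159.
Correction k=3: B_{6}/6! · (f^{(5)}(41) − f^{(5)}(6)) = 1/30240 · (1.87093e-07 − 3.90168e-07) = -6.71543e-12.

S_3 ≈ 528.159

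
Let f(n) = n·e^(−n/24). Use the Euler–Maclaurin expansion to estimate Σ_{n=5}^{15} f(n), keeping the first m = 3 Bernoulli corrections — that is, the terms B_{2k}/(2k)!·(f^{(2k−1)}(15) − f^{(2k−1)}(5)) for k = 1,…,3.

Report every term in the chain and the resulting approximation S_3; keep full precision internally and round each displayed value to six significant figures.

S_3 ≈ 70.1105

Integral: ∫_5^15 x·e^(−x/24) dx = 64.1030.
Endpoint term: (f(5) + f(15))/2 = (4.05968 + 8.02892)/2 = 6.04430.
Running total after boundary: 70.1473.
k=1: B_{2}/(2)! × [f^{(1)}(15) − f^{(1)}(5)] = 1/12 × (0.200723 − 0.642783) = -0.0368383.
Running total after k=1: 70.1105.
k=2: B_{4}/(4)! × [f^{(3)}(15) − f^{(3)}(5)] = −1/720 × (0.00220702 − 0.00393517) = 2.40020e-06.
Running total after k=2: 70.1105.
k=3: B_{6}/(6)! × [f^{(5)}(15) − f^{(5)}(5)] = 1/30240 × (7.05828e-06 − 1.17264e-05) = -1.54368e-10.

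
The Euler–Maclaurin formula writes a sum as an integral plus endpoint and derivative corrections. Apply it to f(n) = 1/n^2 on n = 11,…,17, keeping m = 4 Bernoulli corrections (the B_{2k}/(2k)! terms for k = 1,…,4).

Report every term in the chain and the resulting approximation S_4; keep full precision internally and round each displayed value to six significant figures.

The integral term ∫_11^17 1/x^2 dx = 0.0320856.
½[f(11) + f(17)] = ½[0.00826446 + 0.00346021] = 0.00586234.
Integral + boundary = 0.0379479.
Correction k=1: B_{2}/2! · (f^{(1)}(17) − f^{(1)}(11)) = 1/12 · (-0.000407083 − (-0.00150263)) = 9.12955e-05.
Partial sum through k=1: 0.0380392.
Correction k=2: B_{4}/4! · (f^{(3)}(17) − f^{(3)}(11)) = −1/720 · (-1.69031e-05 − (-0.000149021)) = -1.83497e-07.
Partial sum through k=2: 0.0380390.
Correction k=3: B_{6}/6! · (f^{(5)}(17) − f^{(5)}(11)) = 1/30240 · (-1.75465e-06 − (-3.69474e-05)) = 1.16378e-09.
Partial sum through k=3: 0.0380390.
Correction k=4: B_{8}/8! · (f^{(7)}(17) − f^{(7)}(11)) = −1/1209600 · (-3.40001e-07 − (-1.70996e-05)) = -1.38555e-11.

S_4 ≈ 0.0380390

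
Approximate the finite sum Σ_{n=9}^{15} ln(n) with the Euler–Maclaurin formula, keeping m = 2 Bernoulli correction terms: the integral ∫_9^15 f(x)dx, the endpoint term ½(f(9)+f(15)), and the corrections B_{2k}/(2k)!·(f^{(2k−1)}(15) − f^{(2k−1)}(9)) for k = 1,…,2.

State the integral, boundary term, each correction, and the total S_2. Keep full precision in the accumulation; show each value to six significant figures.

Integral: ∫_9^15 ln(x) dx = 14.8457.
Endpoint term: (f(9) + f(15))/2 = (2.19722 + 2.70805)/2 = 2.45264.
So far: 17.2984.
Order-1 term: 1/12 · (0.0666667 − 0.111111) = -0.00370370.
Running total after k=1: 17.2947.
Order-2 term: −1/720 · (0.000592593 − 0.00274348) = 2.98735e-06.

S_2 ≈ 17.2947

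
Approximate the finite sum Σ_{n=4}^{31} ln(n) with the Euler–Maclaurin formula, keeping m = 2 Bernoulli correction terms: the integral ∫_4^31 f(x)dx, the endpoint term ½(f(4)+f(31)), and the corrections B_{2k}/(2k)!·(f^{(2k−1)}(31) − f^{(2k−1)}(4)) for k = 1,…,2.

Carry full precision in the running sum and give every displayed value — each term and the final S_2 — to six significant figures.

The integral term ∫_4^31 ln(x) dx = 73.9084.
Endpoint term: (f(4) + f(31))/2 = (1.38629 + 3.43399)/2 = 2.41014.
Running total after boundary: 76.3186.
Correction k=1: B_{2}/2! · (f^{(1)}(31) − f^{(1)}(4)) = 1/12 · (0.0322581 − 0.250000) = -0.0181452.
Partial sum through k=1: 76.3004.
Correction k=2: B_{4}/4! · (f^{(3)}(31) − f^{(3)}(4)) = −1/720 · (6.71344e-05 − 0.0312500) = 4.33095e-05.

S_2 ≈ 76.3005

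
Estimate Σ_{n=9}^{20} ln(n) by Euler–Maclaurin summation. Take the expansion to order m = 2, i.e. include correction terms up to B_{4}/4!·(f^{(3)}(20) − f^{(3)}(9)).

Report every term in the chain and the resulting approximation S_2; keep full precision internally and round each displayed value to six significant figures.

S_2 ≈ 31.7310

The integral term ∫_9^20 ln(x) dx = 29.1396.
Endpoint term: (f(9) + f(20))/2 = (2.19722 + 2.99573)/2 = 2.59648.
Integral + boundary = 31.7361.
k=1: B_{2}/(2)! × [f^{(1)}(20) − f^{(1)}(9)] = 1/12 × (0.0500000 − 0.111111) = -0.00509259.
After k=1: 31.7310.
k=2: B_{4}/(4)! × [f^{(3)}(20) − f^{(3)}(9)] = −1/720 × (0.000250000 − 0.00274348) = 3.46317e-06.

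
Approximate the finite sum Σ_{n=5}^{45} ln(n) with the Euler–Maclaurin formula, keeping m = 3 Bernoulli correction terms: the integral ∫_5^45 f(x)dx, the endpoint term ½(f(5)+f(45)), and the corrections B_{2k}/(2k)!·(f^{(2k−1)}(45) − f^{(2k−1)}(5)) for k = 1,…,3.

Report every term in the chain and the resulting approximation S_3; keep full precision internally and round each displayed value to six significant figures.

S_3 ≈ 125.946

Integral: ∫_5^45 ln(x) dx = 123.253.
Boundary: ½(f(5) + f(45)) = ½(1.60944 + 3.80666) = 2.70805.
Integral + boundary = 125.961.
k=1: B_{2}/(2)! × [f^{(1)}(45) − f^{(1)}(5)] = 1/12 × (0.0222222 − 0.200000) = -0.0148148.
Running total after k=1: 125.946.
k=2: B_{4}/(4)! × [f^{(3)}(45) − f^{(3)}(5)] = −1/720 × (2.19479e-05 − 0.0160000) = 2.21917e-05.
Running total after k=2: 125.946.
k=3: B_{6}/(6)! × [f^{(5)}(45) − f^{(5)}(5)] = 1/30240 × (1.30061e-07 − 0.00768000) = -2.53964e-07.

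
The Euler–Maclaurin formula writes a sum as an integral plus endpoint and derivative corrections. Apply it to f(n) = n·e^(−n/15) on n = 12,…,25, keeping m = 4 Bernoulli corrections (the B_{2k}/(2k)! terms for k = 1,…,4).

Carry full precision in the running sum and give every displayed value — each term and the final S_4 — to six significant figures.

Integral: ∫_12^25 x·e^(−x/15) dx = 68.6529.
½[f(12) + f(25)] = ½[5.39195 + 4.72189] = 5.05692.
Integral + boundary = 73.7098.
k=1: B_{2}/(2)! × [f^{(1)}(25) − f^{(1)}(12)] = 1/12 × (-0.125917 − 0.0898658) = -0.0179819.
Partial sum through k=1: 73.6918.
k=2: B_{4}/(4)! × [f^{(3)}(25) − f^{(3)}(12)] = −1/720 × (0.00111926 − 0.00439344) = 4.54747e-06.
Partial sum through k=2: 73.6918.
k=3: B_{6}/(6)! × [f^{(5)}(25) − f^{(5)}(12)] = 1/30240 × (1.24363e-05 − 3.72777e-05) = -8.21475e-10.
Partial sum through k=3: 73.6918.
k=4: B_{8}/(8)! × [f^{(7)}(25) − f^{(7)}(12)] = −1/1209600 × (8.84356e-08 − 2.44573e-07) = 1.29082e-13.

S_4 ≈ 73.6918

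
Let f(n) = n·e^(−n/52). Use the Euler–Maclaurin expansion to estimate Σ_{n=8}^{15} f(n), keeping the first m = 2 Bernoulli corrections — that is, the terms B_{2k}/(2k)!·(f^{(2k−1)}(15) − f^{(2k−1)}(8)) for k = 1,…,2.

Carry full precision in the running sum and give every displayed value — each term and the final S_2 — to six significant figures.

S_2 ≈ 73.1704

The integral term ∫_8^15 x·e^(−x/52) dx = 64.1362.
Endpoint term: (f(8) + f(15))/2 = (6.85923 + 11.2412)/2 = 9.05023.
Integral + boundary = 73.1864.
Correction k=1: B_{2}/2! · (f^{(1)}(15) − f^{(1)}(8)) = 1/12 · (0.533238 − 0.725496) = -0.0160215.
After k=1: 73.1704.
Correction k=2: B_{4}/4! · (f^{(3)}(15) − f^{(3)}(8)) = −1/720 · (0.000751505 − 0.000902479) = 2.09686e-07.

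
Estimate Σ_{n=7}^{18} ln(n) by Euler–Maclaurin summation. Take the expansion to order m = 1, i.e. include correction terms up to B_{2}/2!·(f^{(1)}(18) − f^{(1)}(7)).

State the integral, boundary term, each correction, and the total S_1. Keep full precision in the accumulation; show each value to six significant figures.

The integral term ∫_7^18 ln(x) dx = 27.4053.
Boundary: ½(f(7) + f(18)) = ½(1.94591 + 2.89037) = 2.41814.
So far: 29.8235.
Order-1 term: 1/12 · (0.0555556 − 0.142857) = -0.00727513.

S_1 ≈ 29.8162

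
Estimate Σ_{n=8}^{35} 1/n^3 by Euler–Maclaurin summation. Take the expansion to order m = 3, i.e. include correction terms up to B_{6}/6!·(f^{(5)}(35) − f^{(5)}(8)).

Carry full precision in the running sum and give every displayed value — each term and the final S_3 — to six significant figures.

S_3 ≈ 0.00845312

The integral term ∫_8^35 1/x^3 dx = 0.00740434.
½[f(8) + f(35)] = ½[0.00195312 + 2.33236e-05] = 0.000988224.
Running total after boundary: 0.00839256.
Correction k=1: B_{2}/2! · (f^{(1)}(35) − f^{(1)}(8)) = 1/12 · (-1.99917e-06 − (-0.000732422)) = 6.08686e-05.
After k=1: 0.00845343.
Correction k=2: B_{4}/4! · (f^{(3)}(35) − f^{(3)}(8)) = −1/720 · (-3.26395e-08 − (-0.000228882)) = -3.17846e-07.
After k=2: 0.00845311.
Correction k=3: B_{6}/6! · (f^{(5)}(35) − f^{(5)}(8)) = 1/30240 · (-1.11907e-09 − (-0.000150204)) = 4.96702e-09.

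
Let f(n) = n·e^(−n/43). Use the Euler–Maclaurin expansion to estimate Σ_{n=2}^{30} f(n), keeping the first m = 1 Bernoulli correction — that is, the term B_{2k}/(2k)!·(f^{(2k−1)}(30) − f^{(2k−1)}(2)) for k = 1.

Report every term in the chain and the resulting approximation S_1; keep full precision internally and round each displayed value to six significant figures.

S_1 ≈ 293.008

∫_2^30 x·e^(−x/43) dx evaluates to 284.650.
½[f(2) + f(30)] = ½[1.90911 + 14.9322] = 8.42068.
Integral + boundary = 293.071.
Correction k=1: B_{2}/2! · (f^{(1)}(30) − f^{(1)}(2)) = 1/12 · (0.150480 − 0.910156) = -0.0633063.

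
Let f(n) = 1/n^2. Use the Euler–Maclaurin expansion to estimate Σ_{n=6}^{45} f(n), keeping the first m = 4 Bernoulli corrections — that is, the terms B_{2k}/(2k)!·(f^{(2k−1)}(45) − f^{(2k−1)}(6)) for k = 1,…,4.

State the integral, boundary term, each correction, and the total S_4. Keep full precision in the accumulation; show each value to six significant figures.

S_4 ≈ 0.159346

The integral term ∫_6^45 1/x^2 dx = 0.144444.
Boundary: ½(f(6) + f(45)) = ½(0.0277778 + 0.000493827) = 0.0141358.
Running total after boundary: 0.158580.
Order-1 term: 1/12 · (-2.19479e-05 − (-0.00925926)) = 0.000769776.
Running total after k=1: 0.159350.
Order-2 term: −1/720 · (-1.30061e-07 − (-0.00308642)) = -4.28651e-06.
Running total after k=2: 0.159346.
Order-3 term: 1/30240 · (-1.92684e-09 − (-0.00257202)) = 8.50534e-08.
Running total after k=3: 0.159346.
Order-4 term: −1/1209600 · (-5.32854e-11 − (-0.00400091)) = -3.30763e-09.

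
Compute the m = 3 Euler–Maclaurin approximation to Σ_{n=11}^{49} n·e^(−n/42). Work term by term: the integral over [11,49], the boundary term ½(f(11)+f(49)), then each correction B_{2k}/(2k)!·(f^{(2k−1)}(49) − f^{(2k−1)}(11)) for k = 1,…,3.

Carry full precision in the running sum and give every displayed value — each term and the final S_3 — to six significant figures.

S_3 ≈ 534.722

The integral term ∫_11^49 x·e^(−x/42) dx = 522.912.
½[f(11) + f(49)] = ½[8.46543 + 15.2588] = 11.8621.
So far: 534.774.
k=1: B_{2}/(2)! × [f^{(1)}(49) − f^{(1)}(11)] = 1/12 × (-0.0519005 − 0.568027) = -0.0516606.
Running total after k=1: 534.722.
k=2: B_{4}/(4)! × [f^{(3)}(49) − f^{(3)}(11)] = −1/720 × (0.000323643 − 0.00119456) = 1.20960e-06.
Running total after k=2: 534.722.
k=3: B_{6}/(6)! × [f^{(5)}(49) − f^{(5)}(11)] = 1/30240 × (3.83621e-07 − 1.17183e-06) = -2.60649e-11.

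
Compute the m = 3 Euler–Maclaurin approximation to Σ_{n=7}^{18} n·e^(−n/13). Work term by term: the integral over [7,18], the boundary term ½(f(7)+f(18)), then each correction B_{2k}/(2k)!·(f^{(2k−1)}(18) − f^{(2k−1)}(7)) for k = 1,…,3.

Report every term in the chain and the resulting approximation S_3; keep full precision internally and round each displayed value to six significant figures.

S_3 ≈ 55.0946

Integral: ∫_7^18 x·e^(−x/13) dx = 50.8285.
½[f(7) + f(18)] = ½[4.08552 + 4.50756] = 4.29654.
Integral + boundary = 55.1251.
Correction k=1: B_{2}/2! · (f^{(1)}(18) − f^{(1)}(7)) = 1/12 · (-0.0963154 − 0.269375) = -0.0304742.
After k=1: 55.0946.
Correction k=2: B_{4}/4! · (f^{(3)}(18) − f^{(3)}(7)) = −1/720 · (0.00239364 − 0.00850098) = 8.48242e-06.
After k=2: 55.0946.
Correction k=3: B_{6}/6! · (f^{(5)}(18) − f^{(5)}(7)) = 1/30240 · (3.16993e-05 − 9.11718e-05) = -1.96668e-09.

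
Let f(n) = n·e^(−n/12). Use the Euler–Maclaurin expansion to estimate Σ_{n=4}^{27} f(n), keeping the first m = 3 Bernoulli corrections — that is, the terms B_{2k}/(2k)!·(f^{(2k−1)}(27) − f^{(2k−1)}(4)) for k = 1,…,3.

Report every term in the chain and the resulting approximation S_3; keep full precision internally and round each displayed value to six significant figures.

The integral term ∫_4^27 x·e^(−x/12) dx = 88.2472.
Endpoint term: (f(4) + f(27))/2 = (2.86613 + 2.84578)/2 = 2.85595.
Integral + boundary = 91.1031.
Order-1 term: 1/12 · (-0.131749 − 0.477688) = -0.0507864.
Running total after k=1: 91.0523.
Order-2 term: −1/720 · (0.000548954 − 0.0132691) = 1.76669e-05.
Running total after k=2: 91.0524.
Order-3 term: 1/30240 · (1.39780e-05 − 0.000161256) = -4.87032e-09.

S_3 ≈ 91.0524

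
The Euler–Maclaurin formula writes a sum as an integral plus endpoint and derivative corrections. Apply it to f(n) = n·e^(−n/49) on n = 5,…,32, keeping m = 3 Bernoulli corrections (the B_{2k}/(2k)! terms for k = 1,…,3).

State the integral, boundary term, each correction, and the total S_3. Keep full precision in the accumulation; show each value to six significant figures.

Integral: ∫_5^32 x·e^(−x/49) dx = 323.652.
½[f(5) + f(32)] = ½[4.51496 + 16.6544] = 10.5847.
So far: 334.237.
k=1: B_{2}/(2)! × [f^{(1)}(32) − f^{(1)}(5)] = 1/12 × (0.180564 − 0.810851) = -0.0525239.
Partial sum through k=1: 334.184.
k=2: B_{4}/(4)! × [f^{(3)}(32) − f^{(3)}(5)] = −1/720 × (0.000508732 − 0.00108989) = 8.07170e-07.
Partial sum through k=2: 334.184.
k=3: B_{6}/(6)! × [f^{(5)}(32) − f^{(5)}(5)] = 1/30240 × (3.92445e-07 − 7.67211e-07) = -1.23931e-11.

S_3 ≈ 334.184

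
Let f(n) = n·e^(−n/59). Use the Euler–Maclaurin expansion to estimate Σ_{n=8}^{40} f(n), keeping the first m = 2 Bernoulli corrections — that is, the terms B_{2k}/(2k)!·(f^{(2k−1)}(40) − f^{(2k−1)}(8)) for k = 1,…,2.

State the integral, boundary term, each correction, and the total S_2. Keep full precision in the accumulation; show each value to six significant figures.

S_2 ≈ 500.173

The integral term ∫_8^40 x·e^(−x/59) dx = 486.576.
½[f(8) + f(40)] = ½[6.98558 + 20.3059] = 13.6458.
So far: 500.222.
Order-1 term: 1/12 · (0.163480 − 0.754798) = -0.0492765.
Partial sum through k=1: 500.173.
Order-2 term: −1/720 · (0.000338632 − 0.000718527) = 5.27633e-07.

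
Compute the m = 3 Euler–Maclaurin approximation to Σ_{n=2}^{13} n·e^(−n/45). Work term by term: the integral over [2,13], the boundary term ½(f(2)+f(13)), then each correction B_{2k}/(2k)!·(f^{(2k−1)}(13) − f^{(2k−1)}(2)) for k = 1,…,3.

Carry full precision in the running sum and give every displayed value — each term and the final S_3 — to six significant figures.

∫_2^13 x·e^(−x/45) dx evaluates to 67.9192.
Endpoint term: (f(2) + f(13))/2 = (1.91306 + 9.73824)/2 = 5.82565.
Integral + boundary = 73.7449.
k=1: B_{2}/(2)! × [f^{(1)}(13) − f^{(1)}(2)] = 1/12 × (0.532690 − 0.914016) = -0.0317772.
After k=1: 73.7131.
k=2: B_{4}/(4)! × [f^{(3)}(13) − f^{(3)}(2)] = −1/720 × (0.00100290 − 0.00139609) = 5.46086e-07.
After k=2: 73.7131.
k=3: B_{6}/(6)! × [f^{(5)}(13) − f^{(5)}(2)] = 1/30240 × (8.60618e-07 − 1.15595e-06) = -9.76638e-12.

S_3 ≈ 73.7131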